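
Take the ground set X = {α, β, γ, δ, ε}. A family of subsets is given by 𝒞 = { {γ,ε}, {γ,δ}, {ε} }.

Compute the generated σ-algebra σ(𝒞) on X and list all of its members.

σ(𝒞) (16 sets): { {}, {γ}, {δ}, {ε}, {α,β}, {γ,δ}, {γ,ε}, {δ,ε}, {α,β,γ}, {α,β,δ}, {α,β,ε}, {γ,δ,ε}, {α,β,γ,δ}, {α,β,γ,ε}, {α,β,δ,ε}, X }

Check:
Seed the family with 𝒞 together with ∅ and X: { {}, {ε}, {γ,δ}, {γ,ε}, X }.
Pass 1: +4 →
  {α,β,δ}  = ᶜ of {γ,ε}
  {α,β,ε}  = ᶜ of {γ,δ}
  {γ,δ,ε}  = {γ,δ} ∪ {γ,ε}
  {α,β,γ,δ}  = ᶜ of {ε}
Pass 2: +3 →
  {α,β}  = ᶜ of {γ,δ,ε}
  {α,β,γ,ε}  = {α,β,ε} ∪ {γ,ε}
  {α,β,δ,ε}  = {α,β,δ} ∪ {ε}
Pass 3 adds 2:
  {γ}  = ᶜ of {α,β,δ,ε}
  {δ}  = ᶜ of {α,β,γ,ε}
Pass 4. New:
  {δ,ε}  = {δ} ∪ {ε}
  {α,β,γ}  = {γ} ∪ {α,β}
Pass 5: closed — nothing new.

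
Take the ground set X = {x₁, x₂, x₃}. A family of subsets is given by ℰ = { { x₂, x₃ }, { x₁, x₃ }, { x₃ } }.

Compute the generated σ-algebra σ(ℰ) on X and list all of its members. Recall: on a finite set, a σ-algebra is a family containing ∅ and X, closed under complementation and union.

σ(ℰ) = { {}, { x₁ }, { x₂ }, { x₃ }, { x₁, x₂ }, { x₁, x₃ }, { x₂, x₃ }, X }

Working:
Take S₀ = ℰ ∪ {∅, X} = { {}, { x₃ }, { x₁, x₃ }, { x₂, x₃ }, X }.
Round 1. New:
  { x₁ }  = complement { x₂, x₃ }
  { x₂ }  = complement { x₁, x₃ }
  { x₁, x₂ }  = complement { x₃ }
  — 8 sets.
After Round 2 the family is unchanged; done.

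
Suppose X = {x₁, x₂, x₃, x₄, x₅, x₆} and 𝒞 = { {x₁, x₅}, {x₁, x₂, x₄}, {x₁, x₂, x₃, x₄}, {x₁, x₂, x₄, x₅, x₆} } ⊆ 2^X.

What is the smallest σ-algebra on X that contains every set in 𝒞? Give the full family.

Seed the family with 𝒞 together with ∅ and X: { ∅, {x₁, x₅}, {x₁, x₂, x₄}, {x₁, x₂, x₃, x₄}, {x₁, x₂, x₄, x₅, x₆}, X }.
Round 1 adds 6:
  {x₃}  = {x₁, x₂, x₄, x₅, x₆}ᶜ
  {x₅, x₆}  = {x₁, x₂, x₃, x₄}ᶜ
  {x₃, x₅, x₆}  = {x₁, x₂, x₄}ᶜ
  {x₁, x₂, x₄, x₅}  = {x₁, x₅} ∪ {x₁, x₂, x₄}
  {x₂, x₃, x₄, x₆}  = {x₁, x₅}ᶜ
  {x₁, x₂, x₃, x₄, x₅}  = {x₁, x₅} ∪ {x₁, x₂, x₃, x₄}
  (now 12)
Round 2 (7 new):
  {x₆}  = {x₁, x₂, x₃, x₄, x₅}ᶜ
  {x₃, x₆}  = {x₁, x₂, x₄, x₅}ᶜ
  {x₁, x₃, x₅}  = {x₃} ∪ {x₁, x₅}
  {x₁, x₅, x₆}  = {x₅, x₆} ∪ {x₁, x₅}
  {x₁, x₃, x₅, x₆}  = {x₃, x₅, x₆} ∪ {x₁, x₅}
  {x₁, x₂, x₃, x₄, x₆}  = {x₁, x₂, x₄} ∪ {x₂, x₃, x₄, x₆}
  {x₂, x₃, x₄, x₅, x₆}  = {x₅, x₆} ∪ {x₂, x₃, x₄, x₆}
  (now 19)
Round 3: 6 new —
  {x₁}  = {x₂, x₃, x₄, x₅, x₆}ᶜ
  {x₅}  = {x₁, x₂, x₃, x₄, x₆}ᶜ
  {x₂, x₄}  = {x₁, x₃, x₅, x₆}ᶜ
  {x₂, x₃, x₄}  = {x₁, x₅, x₆}ᶜ
  {x₂, x₄, x₆}  = {x₁, x₃, x₅}ᶜ
  {x₁, x₂, x₄, x₆}  = {x₆} ∪ {x₁, x₂, x₄}
  (now 25)
Round 4: +7 →
  {x₁, x₃}  = {x₃} ∪ {x₁}
  {x₁, x₆}  = {x₆} ∪ {x₁}
  {x₃, x₅}  = {x₁, x₂, x₄, x₆}ᶜ
  {x₁, x₃, x₆}  = {x₃, x₆} ∪ {x₁}
  {x₂, x₄, x₅}  = {x₅} ∪ {x₂, x₄}
  {x₂, x₃, x₄, x₅}  = {x₂, x₃, x₄} ∪ {x₅}
  {x₂, x₄, x₅, x₆}  = {x₂, x₄, x₆} ∪ {x₅, x₆}
  (now 32)
Round 5: no new sets; the family is a σ-algebra.

Therefore σ(𝒞) = { ∅, {x₁}, {x₃}, {x₅}, {x₆}, {x₁, x₃}, {x₁, x₅}, {x₁, x₆}, {x₂, x₄}, {x₃, x₅}, {x₃, x₆}, {x₅, x₆}, {x₁, x₂, x₄}, {x₁, x₃, x₅}, {x₁, x₃, x₆}, {x₁, x₅, x₆}, {x₂, x₃, x₄}, {x₂, x₄, x₅}, {x₂, x₄, x₆}, {x₃, x₅, x₆}, {x₁, x₂, x₃, x₄}, {x₁, x₂, x₄, x₅}, {x₁, x₂, x₄, x₆}, {x₁, x₃, x₅, x₆}, {x₂, x₃, x₄, x₅}, {x₂, x₃, x₄, x₆}, {x₂, x₄, x₅, x₆}, {x₁, x₂, x₃, x₄, x₅}, {x₁, x₂, x₃, x₄, x₆}, {x₁, x₂, x₄, x₅, x₆}, {x₂, x₃, x₄, x₅, x₆}, X } (|σ(𝒞)| = 32).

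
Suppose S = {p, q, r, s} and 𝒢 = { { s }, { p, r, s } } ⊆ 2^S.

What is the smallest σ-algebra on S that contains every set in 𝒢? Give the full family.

Begin from { {}, { s }, { p, r, s }, S } (that is, 𝒢 plus ∅ and S).
Round 1: +2 →
  { q }  = ᶜ of { p, r, s }
  { p, q, r }  = ᶜ of { s }
  [6 total]
Round 2. New:
  { q, s }  = { s } ∪ { q }
  [7 total]
Round 3. New:
  { p, r }  = ᶜ of { q, s }
  [8 total]
Round 4: stable.

|σ(𝒢)| = 8.  σ(𝒢) = { {}, { q }, { s }, { p, r }, { q, s }, { p, q, r }, { p, r, s }, S }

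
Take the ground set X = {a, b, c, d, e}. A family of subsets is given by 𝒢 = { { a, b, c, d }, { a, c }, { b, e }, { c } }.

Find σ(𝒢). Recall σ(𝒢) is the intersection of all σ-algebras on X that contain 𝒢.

Answer: σ(𝒢) = { {  }, { a }, { b }, { c }, { d }, { e }, { a, b }, { a, c }, { a, d }, { a, e }, { b, c }, { b, d }, { b, e }, { c, d }, { c, e }, { d, e }, { a, b, c }, { a, b, d }, { a, b, e }, { a, c, d }, { a, c, e }, { a, d, e }, { b, c, d }, { b, c, e }, { b, d, e }, { c, d, e }, { a, b, c, d }, { a, b, c, e }, { a, b, d, e }, { a, c, d, e }, { b, c, d, e }, X }

Check:
Take S₀ = 𝒢 ∪ {∅, X} = { {  }, { c }, { a, c }, { b, e }, { a, b, c, d }, X }.
Iteration 1. New:
  { e }  = { a, b, c, d }ᶜ
  { a, c, d }  = { b, e }ᶜ
  { b, c, e }  = { c } ∪ { b, e }
  { b, d, e }  = { a, c }ᶜ
  { a, b, c, e }  = { b, e } ∪ { a, c }
  { a, b, d, e }  = { c }ᶜ
  — 12 sets.
Iteration 2: +6 →
  { d }  = { a, b, c, e }ᶜ
  { a, d }  = { b, c, e }ᶜ
  { c, e }  = { e } ∪ { c }
  { a, c, e }  = { e } ∪ { a, c }
  { a, c, d, e }  = { e } ∪ { a, c, d }
  { b, c, d, e }  = { c } ∪ { b, d, e }
  — 18 sets.
Iteration 3: 8 new —
  { a }  = { b, c, d, e }ᶜ
  { b }  = { a, c, d, e }ᶜ
  { b, d }  = { a, c, e }ᶜ
  { c, d }  = { c } ∪ { d }
  { d, e }  = { d } ∪ { e }
  { a, b, d }  = { c, e }ᶜ
  { a, d, e }  = { a, d } ∪ { e }
  { c, d, e }  = { d } ∪ { c, e }
  — 26 sets.
Iteration 4 adds 6:
  { a, b }  = { c, d, e }ᶜ
  { a, e }  = { e } ∪ { a }
  { b, c }  = { a, d, e }ᶜ
  { a, b, c }  = { d, e }ᶜ
  { a, b, e }  = { c, d }ᶜ
  { b, c, d }  = { c, d } ∪ { b }
  — 32 sets.
Iteration 5: closed — nothing new.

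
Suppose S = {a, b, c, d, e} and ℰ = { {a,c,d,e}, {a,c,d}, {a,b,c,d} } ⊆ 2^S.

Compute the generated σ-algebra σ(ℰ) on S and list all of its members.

σ(ℰ) (8 sets): { {}, {b}, {e}, {b,e}, {a,c,d}, {a,b,c,d}, {a,c,d,e}, S }

Trace:
Take S₀ = ℰ ∪ {∅, S} = { {}, {a,c,d}, {a,b,c,d}, {a,c,d,e}, S }.
Pass 1: +3 →
  {b}  = ᶜ of {a,c,d,e}
  {e}  = ᶜ of {a,b,c,d}
  {b,e}  = ᶜ of {a,c,d}
  (now 8)
Pass 2: stable.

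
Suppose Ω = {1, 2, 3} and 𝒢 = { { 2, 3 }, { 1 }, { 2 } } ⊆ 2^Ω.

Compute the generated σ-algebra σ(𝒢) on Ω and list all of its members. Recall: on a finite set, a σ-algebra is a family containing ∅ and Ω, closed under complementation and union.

Initial family (5 sets): { {  }, { 1 }, { 2 }, { 2, 3 }, Ω }.
Iteration 1. New:
  { 1, 2 }  = { 2 } ∪ { 1 }
  { 1, 3 }  = complement { 2 }
  [7 total]
Iteration 2: +1 →
  { 3 }  = complement { 1, 2 }
  [8 total]
Iteration 3: no new sets; the family is a σ-algebra.

Hence σ(𝒢) has 8 members: { {  }, { 1 }, { 2 }, { 3 }, { 1, 2 }, { 1, 3 }, { 2, 3 }, Ω }.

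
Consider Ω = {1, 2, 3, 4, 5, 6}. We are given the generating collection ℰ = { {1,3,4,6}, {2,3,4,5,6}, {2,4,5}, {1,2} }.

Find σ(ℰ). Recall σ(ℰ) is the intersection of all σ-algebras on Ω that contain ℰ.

Answer: σ(ℰ) = { ∅, {1}, {2}, {4}, {5}, {1,2}, {1,4}, {1,5}, {2,4}, {2,5}, {3,6}, {4,5}, {1,2,4}, {1,2,5}, {1,3,6}, {1,4,5}, {2,3,6}, {2,4,5}, {3,4,6}, {3,5,6}, {1,2,3,6}, {1,2,4,5}, {1,3,4,6}, {1,3,5,6}, {2,3,4,6}, {2,3,5,6}, {3,4,5,6}, {1,2,3,4,6}, {1,2,3,5,6}, {1,3,4,5,6}, {2,3,4,5,6}, Ω }

Check:
Initial family (6 sets): { ∅, {1,2}, {2,4,5}, {1,3,4,6}, {2,3,4,5,6}, Ω }.
Step 1 adds 6:
  {1}  = Ω∖{2,3,4,5,6}
  {2,5}  = Ω∖{1,3,4,6}
  {1,3,6}  = Ω∖{2,4,5}
  {1,2,4,5}  = {1,2} ∪ {2,4,5}
  {3,4,5,6}  = Ω∖{1,2}
  {1,2,3,4,6}  = {1,2} ∪ {1,3,4,6}
  |family| = 12
Step 2 (6 new):
  {5}  = Ω∖{1,2,3,4,6}
  {3,6}  = Ω∖{1,2,4,5}
  {1,2,5}  = {2,5} ∪ {1,2}
  {1,2,3,6}  = {1,2} ∪ {1,3,6}
  {1,2,3,5,6}  = {2,5} ∪ {1,3,6}
  {1,3,4,5,6}  = {1,3,6} ∪ {3,4,5,6}
  |family| = 18
Step 3 adds 8:
  {2}  = Ω∖{1,3,4,5,6}
  {4}  = Ω∖{1,2,3,5,6}
  {1,5}  = {5} ∪ {1}
  {4,5}  = Ω∖{1,2,3,6}
  {3,4,6}  = Ω∖{1,2,5}
  {3,5,6}  = {3,6} ∪ {5}
  {1,3,5,6}  = {1,3,6} ∪ {5}
  {2,3,5,6}  = {2,5} ∪ {3,6}
  |family| = 26
Step 4: +6 →
  {1,4}  = Ω∖{2,3,5,6}
  {2,4}  = Ω∖{1,3,5,6}
  {1,2,4}  = Ω∖{3,5,6}
  {1,4,5}  = {1} ∪ {4,5}
  {2,3,6}  = {2} ∪ {3,6}
  {2,3,4,6}  = Ω∖{1,5}
  |family| = 32
Step 5: stable.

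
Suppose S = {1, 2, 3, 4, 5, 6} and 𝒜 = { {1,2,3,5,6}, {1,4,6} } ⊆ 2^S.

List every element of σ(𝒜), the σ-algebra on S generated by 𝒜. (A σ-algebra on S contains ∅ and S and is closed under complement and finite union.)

Seed the family with 𝒜 together with ∅ and S: { ∅, {1,4,6}, {1,2,3,5,6}, S }.
Iteration 1 adds 2:
  {4}  = S∖{1,2,3,5,6}
  {2,3,5}  = S∖{1,4,6}
  — 6 sets.
Iteration 2 adds 1:
  {2,3,4,5}  = {2,3,5} ∪ {4}
  — 7 sets.
Iteration 3. New:
  {1,6}  = S∖{2,3,4,5}
  — 8 sets.
Iteration 4: no new sets; the family is a σ-algebra.

Hence σ(𝒜) has 8 members: { ∅, {4}, {1,6}, {1,4,6}, {2,3,5}, {2,3,4,5}, {1,2,3,5,6}, S }.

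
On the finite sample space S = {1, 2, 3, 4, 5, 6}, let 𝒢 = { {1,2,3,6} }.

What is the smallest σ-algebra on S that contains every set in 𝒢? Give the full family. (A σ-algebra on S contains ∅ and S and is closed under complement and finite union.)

Answer: σ(𝒢) = { ∅, {4,5}, {1,2,3,6}, S }

Check:
Take S₀ = 𝒢 ∪ {∅, S} = { ∅, {1,2,3,6}, S }.
Iteration 1: +1 →
  {4,5}  = complement {1,2,3,6}
  |family| = 4
Iteration 2: already closed under ᶜ and ∪.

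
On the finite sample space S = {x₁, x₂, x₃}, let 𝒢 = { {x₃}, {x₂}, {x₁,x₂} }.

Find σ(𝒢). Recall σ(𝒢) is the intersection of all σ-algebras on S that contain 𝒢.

Answer: σ(𝒢) = { ∅, {x₁}, {x₂}, {x₃}, {x₁,x₂}, {x₁,x₃}, {x₂,x₃}, S }

Check:
Start: 𝒢 ∪ {∅, S} = { ∅, {x₂}, {x₃}, {x₁,x₂}, S }.
Step 1 (2 new):
  {x₁,x₃}  = ᶜ of {x₂}
  {x₂,x₃}  = {x₃} ∪ {x₂}
  |family| = 7
Step 2 adds 1:
  {x₁}  = ᶜ of {x₂,x₃}
  |family| = 8
Step 3: closed — nothing new.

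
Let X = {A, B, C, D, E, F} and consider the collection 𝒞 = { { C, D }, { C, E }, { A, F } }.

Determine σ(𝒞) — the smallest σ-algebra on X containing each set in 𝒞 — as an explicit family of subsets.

σ(𝒞) = { ∅, { B }, { C }, { D }, { E }, { A, F }, { B, C }, { B, D }, { B, E }, { C, D }, { C, E }, { D, E }, { A, B, F }, { A, C, F }, { A, D, F }, { A, E, F }, { B, C, D }, { B, C, E }, { B, D, E }, { C, D, E }, { A, B, C, F }, { A, B, D, F }, { A, B, E, F }, { A, C, D, F }, { A, C, E, F }, { A, D, E, F }, { B, C, D, E }, { A, B, C, D, F }, { A, B, C, E, F }, { A, B, D, E, F }, { A, C, D, E, F }, X }

Check:
Begin from { ∅, { A, F }, { C, D }, { C, E }, X } (that is, 𝒞 plus ∅ and X).
Step 1: 6 new —
  { C, D, E }  = { C, D } ∪ { C, E }
  { A, B, D, F }  = X∖{ C, E }
  { A, B, E, F }  = X∖{ C, D }
  { A, C, D, F }  = { C, D } ∪ { A, F }
  { A, C, E, F }  = { A, F } ∪ { C, E }
  { B, C, D, E }  = X∖{ A, F }
  [11 total]
Step 2: 7 new —
  { B, D }  = X∖{ A, C, E, F }
  { B, E }  = X∖{ A, C, D, F }
  { A, B, F }  = X∖{ C, D, E }
  { A, B, C, D, F }  = { C, D } ∪ { A, B, D, F }
  { A, B, C, E, F }  = { A, C, E, F } ∪ { A, B, E, F }
  { A, B, D, E, F }  = { A, B, D, F } ∪ { A, B, E, F }
  { A, C, D, E, F }  = { A, C, E, F } ∪ { C, D, E }
  [18 total]
Step 3: +7 →
  { B }  = X∖{ A, C, D, E, F }
  { C }  = X∖{ A, B, D, E, F }
  { D }  = X∖{ A, B, C, E, F }
  { E }  = X∖{ A, B, C, D, F }
  { B, C, D }  = { C, D } ∪ { B, D }
  { B, C, E }  = { B, E } ∪ { C, E }
  { B, D, E }  = { B, E } ∪ { B, D }
  [25 total]
Step 4 adds 6:
  { B, C }  = { B } ∪ { C }
  { D, E }  = { E } ∪ { D }
  { A, C, F }  = X∖{ B, D, E }
  { A, D, F }  = X∖{ B, C, E }
  { A, E, F }  = X∖{ B, C, D }
  { A, B, C, F }  = { C } ∪ { A, B, F }
  [31 total]
Step 5 adds 1:
  { A, D, E, F }  = X∖{ B, C }
  [32 total]
Step 6: no new sets; the family is a σ-algebra.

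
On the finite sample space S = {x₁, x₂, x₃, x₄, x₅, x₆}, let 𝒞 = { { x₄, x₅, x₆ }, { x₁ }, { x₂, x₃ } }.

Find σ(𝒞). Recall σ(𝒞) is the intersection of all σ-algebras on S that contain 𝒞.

Answer: σ(𝒞) = { ∅, { x₁ }, { x₂, x₃ }, { x₁, x₂, x₃ }, { x₄, x₅, x₆ }, { x₁, x₄, x₅, x₆ }, { x₂, x₃, x₄, x₅, x₆ }, S }

Working:
Start: 𝒞 ∪ {∅, S} = { ∅, { x₁ }, { x₂, x₃ }, { x₄, x₅, x₆ }, S }.
Round 1 (3 new):
  { x₁, x₂, x₃ }  = complement { x₄, x₅, x₆ }
  { x₁, x₄, x₅, x₆ }  = complement { x₂, x₃ }
  { x₂, x₃, x₄, x₅, x₆ }  = complement { x₁ }
  |family| = 8
After Round 2 the family is unchanged; done.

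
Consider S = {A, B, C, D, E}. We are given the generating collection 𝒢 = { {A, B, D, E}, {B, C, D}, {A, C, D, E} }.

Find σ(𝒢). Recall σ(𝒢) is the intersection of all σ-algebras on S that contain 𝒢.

|σ(𝒢)| = 16.  σ(𝒢) = { {}, {B}, {C}, {D}, {A, E}, {B, C}, {B, D}, {C, D}, {A, B, E}, {A, C, E}, {A, D, E}, {B, C, D}, {A, B, C, E}, {A, B, D, E}, {A, C, D, E}, S }

Trace:
Start: 𝒢 ∪ {∅, S} = { {}, {B, C, D}, {A, B, D, E}, {A, C, D, E}, S }.
Step 1 (3 new):
  {B}  = {A, C, D, E}ᶜ
  {C}  = {A, B, D, E}ᶜ
  {A, E}  = {B, C, D}ᶜ
  |family| = 8
Step 2 adds 3:
  {B, C}  = {C} ∪ {B}
  {A, B, E}  = {B} ∪ {A, E}
  {A, C, E}  = {C} ∪ {A, E}
  |family| = 11
Step 3. New:
  {B, D}  = {A, C, E}ᶜ
  {C, D}  = {A, B, E}ᶜ
  {A, D, E}  = {B, C}ᶜ
  {A, B, C, E}  = {C} ∪ {A, B, E}
  |family| = 15
Step 4: 1 new —
  {D}  = {A, B, C, E}ᶜ
  |family| = 16
Step 5 adds nothing — fixpoint reached.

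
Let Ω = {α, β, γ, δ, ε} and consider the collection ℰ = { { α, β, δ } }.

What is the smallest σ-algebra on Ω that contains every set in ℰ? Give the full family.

Answer: σ(ℰ) = { ∅, { γ, ε }, { α, β, δ }, Ω }

Trace:
Seed the family with ℰ together with ∅ and Ω: { ∅, { α, β, δ }, Ω }.
Iteration 1 adds 1:
  { γ, ε }  = complement { α, β, δ }
  [4 total]
Iteration 2: closed — nothing new.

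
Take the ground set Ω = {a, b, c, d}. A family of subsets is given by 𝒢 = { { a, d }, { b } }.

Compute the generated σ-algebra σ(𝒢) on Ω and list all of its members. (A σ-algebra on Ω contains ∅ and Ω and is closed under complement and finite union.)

Seed the family with 𝒢 together with ∅ and Ω: { {  }, { b }, { a, d }, Ω }.
Iteration 1 adds 3:
  { b, c }  = { a, d }ᶜ
  { a, b, d }  = { b } ∪ { a, d }
  { a, c, d }  = { b }ᶜ
  [7 total]
Iteration 2 (1 new):
  { c }  = { a, b, d }ᶜ
  [8 total]
Iteration 3: no new sets; the family is a σ-algebra.

|σ(𝒢)| = 8.  σ(𝒢) = { {  }, { b }, { c }, { a, d }, { b, c }, { a, b, d }, { a, c, d }, Ω }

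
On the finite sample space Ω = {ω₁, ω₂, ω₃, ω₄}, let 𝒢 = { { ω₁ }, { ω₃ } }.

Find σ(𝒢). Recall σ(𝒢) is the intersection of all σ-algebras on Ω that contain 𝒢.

|σ(𝒢)| = 8.  σ(𝒢) = { {  }, { ω₁ }, { ω₃ }, { ω₁, ω₃ }, { ω₂, ω₄ }, { ω₁, ω₂, ω₄ }, { ω₂, ω₃, ω₄ }, Ω }

Trace:
Start: 𝒢 ∪ {∅, Ω} = { {  }, { ω₁ }, { ω₃ }, Ω }.
Round 1 adds 3:
  { ω₁, ω₃ }  = { ω₃ } ∪ { ω₁ }
  { ω₁, ω₂, ω₄ }  = { ω₃ }ᶜ
  { ω₂, ω₃, ω₄ }  = { ω₁ }ᶜ
  (now 7)
Round 2 adds 1:
  { ω₂, ω₄ }  = { ω₁, ω₃ }ᶜ
  (now 8)
Round 3: no new sets; the family is a σ-algebra.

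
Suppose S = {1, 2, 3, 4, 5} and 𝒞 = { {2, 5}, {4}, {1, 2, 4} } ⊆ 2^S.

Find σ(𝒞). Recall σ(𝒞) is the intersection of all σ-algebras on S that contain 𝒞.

Start: 𝒞 ∪ {∅, S} = { ∅, {4}, {2, 5}, {1, 2, 4}, S }.
Round 1 adds 5:
  {3, 5}  = S∖{1, 2, 4}
  {1, 3, 4}  = S∖{2, 5}
  {2, 4, 5}  = {2, 5} ∪ {4}
  {1, 2, 3, 5}  = S∖{4}
  {1, 2, 4, 5}  = {2, 5} ∪ {1, 2, 4}
Round 2 (7 new):
  {3}  = S∖{1, 2, 4, 5}
  {1, 3}  = S∖{2, 4, 5}
  {2, 3, 5}  = {2, 5} ∪ {3, 5}
  {3, 4, 5}  = {4} ∪ {3, 5}
  {1, 2, 3, 4}  = {1, 2, 4} ∪ {1, 3, 4}
  {1, 3, 4, 5}  = {1, 3, 4} ∪ {3, 5}
  {2, 3, 4, 5}  = {3, 5} ∪ {2, 4, 5}
Round 3. New:
  {1}  = S∖{2, 3, 4, 5}
  {2}  = S∖{1, 3, 4, 5}
  {5}  = S∖{1, 2, 3, 4}
  {1, 2}  = S∖{3, 4, 5}
  {1, 4}  = S∖{2, 3, 5}
  {3, 4}  = {3} ∪ {4}
  {1, 3, 5}  = {1, 3} ∪ {3, 5}
Round 4. New:
  {1, 5}  = {5} ∪ {1}
  {2, 3}  = {2} ∪ {3}
  {2, 4}  = S∖{1, 3, 5}
  {4, 5}  = {5} ∪ {4}
  {1, 2, 3}  = {1, 2} ∪ {3}
  {1, 2, 5}  = S∖{3, 4}
  {1, 4, 5}  = {5} ∪ {1, 4}
  {2, 3, 4}  = {3, 4} ∪ {2}
Round 5: closed — nothing new.

Hence σ(𝒞) has 32 members: { ∅, {1}, {2}, {3}, {4}, {5}, {1, 2}, {1, 3}, {1, 4}, {1, 5}, {2, 3}, {2, 4}, {2, 5}, {3, 4}, {3, 5}, {4, 5}, {1, 2, 3}, {1, 2, 4}, {1, 2, 5}, {1, 3, 4}, {1, 3, 5}, {1, 4, 5}, {2, 3, 4}, {2, 3, 5}, {2, 4, 5}, {3, 4, 5}, {1, 2, 3, 4}, {1, 2, 3, 5}, {1, 2, 4, 5}, {1, 3, 4, 5}, {2, 3, 4, 5}, S }.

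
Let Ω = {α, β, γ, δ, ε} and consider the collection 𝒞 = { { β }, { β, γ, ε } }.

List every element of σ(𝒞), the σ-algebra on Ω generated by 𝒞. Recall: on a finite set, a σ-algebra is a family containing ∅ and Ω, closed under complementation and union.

σ(𝒞) = { {  }, { β }, { α, δ }, { γ, ε }, { α, β, δ }, { β, γ, ε }, { α, γ, δ, ε }, Ω }

Working:
Start: 𝒞 ∪ {∅, Ω} = { {  }, { β }, { β, γ, ε }, Ω }.
Step 1: 2 new —
  { α, δ }  = Ω∖{ β, γ, ε }
  { α, γ, δ, ε }  = Ω∖{ β }
  |family| = 6
Step 2 (1 new):
  { α, β, δ }  = { α, δ } ∪ { β }
  |family| = 7
Step 3. New:
  { γ, ε }  = Ω∖{ α, β, δ }
  |family| = 8
Step 4: closed — nothing new.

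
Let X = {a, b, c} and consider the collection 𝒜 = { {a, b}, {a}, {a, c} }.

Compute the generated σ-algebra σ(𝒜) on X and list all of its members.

|σ(𝒜)| = 8.  σ(𝒜) = { {}, {a}, {b}, {c}, {a, b}, {a, c}, {b, c}, X }

Derivation:
Seed the family with 𝒜 together with ∅ and X: { {}, {a}, {a, b}, {a, c}, X }.
Iteration 1. New:
  {b}  = X∖{a, c}
  {c}  = X∖{a, b}
  {b, c}  = X∖{a}
  — 8 sets.
Iteration 2 adds nothing — fixpoint reached.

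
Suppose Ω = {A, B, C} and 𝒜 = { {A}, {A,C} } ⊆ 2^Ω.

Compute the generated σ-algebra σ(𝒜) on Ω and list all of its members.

Seed the family with 𝒜 together with ∅ and Ω: { {}, {A}, {A,C}, Ω }.
Iteration 1: 2 new —
  {B}  = Ω∖{A,C}
  {B,C}  = Ω∖{A}
  [6 total]
Iteration 2 (1 new):
  {A,B}  = {B} ∪ {A}
  [7 total]
Iteration 3 adds 1:
  {C}  = Ω∖{A,B}
  [8 total]
Iteration 4: no new sets; the family is a σ-algebra.

|σ(𝒜)| = 8.  σ(𝒜) = { {}, {A}, {B}, {C}, {A,B}, {A,C}, {B,C}, Ω }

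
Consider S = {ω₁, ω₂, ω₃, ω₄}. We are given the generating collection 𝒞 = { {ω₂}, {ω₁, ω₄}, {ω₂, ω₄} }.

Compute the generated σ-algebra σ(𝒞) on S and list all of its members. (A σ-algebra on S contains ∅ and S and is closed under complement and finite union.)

Answer: σ(𝒞) = { ∅, {ω₁}, {ω₂}, {ω₃}, {ω₄}, {ω₁, ω₂}, {ω₁, ω₃}, {ω₁, ω₄}, {ω₂, ω₃}, {ω₂, ω₄}, {ω₃, ω₄}, {ω₁, ω₂, ω₃}, {ω₁, ω₂, ω₄}, {ω₁, ω₃, ω₄}, {ω₂, ω₃, ω₄}, S }

Check:
Seed the family with 𝒞 together with ∅ and S: { ∅, {ω₂}, {ω₁, ω₄}, {ω₂, ω₄}, S }.
Pass 1: +4 →
  {ω₁, ω₃}  = ᶜ of {ω₂, ω₄}
  {ω₂, ω₃}  = ᶜ of {ω₁, ω₄}
  {ω₁, ω₂, ω₄}  = {ω₁, ω₄} ∪ {ω₂}
  {ω₁, ω₃, ω₄}  = ᶜ of {ω₂}
  (now 9)
Pass 2 (3 new):
  {ω₃}  = ᶜ of {ω₁, ω₂, ω₄}
  {ω₁, ω₂, ω₃}  = {ω₂} ∪ {ω₁, ω₃}
  {ω₂, ω₃, ω₄}  = {ω₂, ω₃} ∪ {ω₂, ω₄}
  (now 12)
Pass 3: 2 new —
  {ω₁}  = ᶜ of {ω₂, ω₃, ω₄}
  {ω₄}  = ᶜ of {ω₁, ω₂, ω₃}
  (now 14)
Pass 4. New:
  {ω₁, ω₂}  = {ω₂} ∪ {ω₁}
  {ω₃, ω₄}  = {ω₃} ∪ {ω₄}
  (now 16)
Pass 5: closed — nothing new.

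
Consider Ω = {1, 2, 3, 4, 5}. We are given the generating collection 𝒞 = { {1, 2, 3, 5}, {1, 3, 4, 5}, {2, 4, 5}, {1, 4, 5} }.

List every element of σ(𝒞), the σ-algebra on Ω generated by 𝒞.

Initial family (6 sets): { {}, {1, 4, 5}, {2, 4, 5}, {1, 2, 3, 5}, {1, 3, 4, 5}, Ω }.
Iteration 1: 5 new —
  {2}  = ᶜ of {1, 3, 4, 5}
  {4}  = ᶜ of {1, 2, 3, 5}
  {1, 3}  = ᶜ of {2, 4, 5}
  {2, 3}  = ᶜ of {1, 4, 5}
  {1, 2, 4, 5}  = {1, 4, 5} ∪ {2, 4, 5}
  [11 total]
Iteration 2. New:
  {3}  = ᶜ of {1, 2, 4, 5}
  {2, 4}  = {2} ∪ {4}
  {1, 2, 3}  = {2} ∪ {1, 3}
  {1, 3, 4}  = {1, 3} ∪ {4}
  {2, 3, 4}  = {2, 3} ∪ {4}
  {2, 3, 4, 5}  = {2, 3} ∪ {2, 4, 5}
  [17 total]
Iteration 3 adds 7:
  {1}  = ᶜ of {2, 3, 4, 5}
  {1, 5}  = ᶜ of {2, 3, 4}
  {2, 5}  = ᶜ of {1, 3, 4}
  {3, 4}  = {3} ∪ {4}
  {4, 5}  = ᶜ of {1, 2, 3}
  {1, 3, 5}  = ᶜ of {2, 4}
  {1, 2, 3, 4}  = {1, 3, 4} ∪ {2, 3}
  [24 total]
Iteration 4 (7 new):
  {5}  = ᶜ of {1, 2, 3, 4}
  {1, 2}  = {2} ∪ {1}
  {1, 4}  = {4} ∪ {1}
  {1, 2, 4}  = {2, 4} ∪ {1}
  {1, 2, 5}  = ᶜ of {3, 4}
  {2, 3, 5}  = {2, 5} ∪ {3}
  {3, 4, 5}  = {3, 4} ∪ {4, 5}
  [31 total]
Iteration 5. New:
  {3, 5}  = ᶜ of {1, 2, 4}
  [32 total]
Iteration 6: stable.

σ(𝒞) = { {}, {1}, {2}, {3}, {4}, {5}, {1, 2}, {1, 3}, {1, 4}, {1, 5}, {2, 3}, {2, 4}, {2, 5}, {3, 4}, {3, 5}, {4, 5}, {1, 2, 3}, {1, 2, 4}, {1, 2, 5}, {1, 3, 4}, {1, 3, 5}, {1, 4, 5}, {2, 3, 4}, {2, 3, 5}, {2, 4, 5}, {3, 4, 5}, {1, 2, 3, 4}, {1, 2, 3, 5}, {1, 2, 4, 5}, {1, 3, 4, 5}, {2, 3, 4, 5}, Ω }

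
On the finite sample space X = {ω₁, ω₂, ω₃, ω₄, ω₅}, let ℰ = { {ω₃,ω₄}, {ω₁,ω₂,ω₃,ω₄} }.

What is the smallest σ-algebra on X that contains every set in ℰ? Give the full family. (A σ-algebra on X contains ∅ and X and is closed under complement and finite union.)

Take S₀ = ℰ ∪ {∅, X} = { {}, {ω₃,ω₄}, {ω₁,ω₂,ω₃,ω₄}, X }.
Pass 1 adds 2:
  {ω₅}  = {ω₁,ω₂,ω₃,ω₄}ᶜ
  {ω₁,ω₂,ω₅}  = {ω₃,ω₄}ᶜ
  [6 total]
Pass 2 (1 new):
  {ω₃,ω₄,ω₅}  = {ω₃,ω₄} ∪ {ω₅}
  [7 total]
Pass 3: 1 new —
  {ω₁,ω₂}  = {ω₃,ω₄,ω₅}ᶜ
  [8 total]
Pass 4: closed — nothing new.

|σ(ℰ)| = 8.  σ(ℰ) = { {}, {ω₅}, {ω₁,ω₂}, {ω₃,ω₄}, {ω₁,ω₂,ω₅}, {ω₃,ω₄,ω₅}, {ω₁,ω₂,ω₃,ω₄}, X }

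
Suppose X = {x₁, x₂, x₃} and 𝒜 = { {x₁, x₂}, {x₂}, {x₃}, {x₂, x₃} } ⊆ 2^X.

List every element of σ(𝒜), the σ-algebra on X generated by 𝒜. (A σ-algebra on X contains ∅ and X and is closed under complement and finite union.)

Initial family (6 sets): { {}, {x₂}, {x₃}, {x₁, x₂}, {x₂, x₃}, X }.
Pass 1 adds 2:
  {x₁}  = {x₂, x₃}ᶜ
  {x₁, x₃}  = {x₂}ᶜ
  |family| = 8
After Pass 2 the family is unchanged; done.

Hence σ(𝒜) has 8 members: { {}, {x₁}, {x₂}, {x₃}, {x₁, x₂}, {x₁, x₃}, {x₂, x₃}, X }.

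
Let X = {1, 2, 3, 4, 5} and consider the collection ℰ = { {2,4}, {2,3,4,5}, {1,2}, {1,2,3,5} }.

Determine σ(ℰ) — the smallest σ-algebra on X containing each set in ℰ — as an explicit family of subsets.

σ(ℰ) = { {}, {1}, {2}, {4}, {1,2}, {1,4}, {2,4}, {3,5}, {1,2,4}, {1,3,5}, {2,3,5}, {3,4,5}, {1,2,3,5}, {1,3,4,5}, {2,3,4,5}, X }

Derivation:
Begin from { {}, {1,2}, {2,4}, {1,2,3,5}, {2,3,4,5}, X } (that is, ℰ plus ∅ and X).
Iteration 1. New:
  {1}  = ᶜ of {2,3,4,5}
  {4}  = ᶜ of {1,2,3,5}
  {1,2,4}  = {1,2} ∪ {2,4}
  {1,3,5}  = ᶜ of {2,4}
  {3,4,5}  = ᶜ of {1,2}
  — 11 sets.
Iteration 2: 3 new —
  {1,4}  = {4} ∪ {1}
  {3,5}  = ᶜ of {1,2,4}
  {1,3,4,5}  = {3,4,5} ∪ {1,3,5}
  — 14 sets.
Iteration 3. New:
  {2}  = ᶜ of {1,3,4,5}
  {2,3,5}  = ᶜ of {1,4}
  — 16 sets.
Iteration 4: already closed under ᶜ and ∪.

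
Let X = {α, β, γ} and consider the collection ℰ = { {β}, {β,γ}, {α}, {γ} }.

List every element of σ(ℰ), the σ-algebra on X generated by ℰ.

Answer: σ(ℰ) = { {}, {α}, {β}, {γ}, {α,β}, {α,γ}, {β,γ}, X }

Check:
Start: ℰ ∪ {∅, X} = { {}, {α}, {β}, {γ}, {β,γ}, X }.
Round 1: +2 →
  {α,β}  = X∖{γ}
  {α,γ}  = X∖{β}
  [8 total]
Round 2: closed — nothing new.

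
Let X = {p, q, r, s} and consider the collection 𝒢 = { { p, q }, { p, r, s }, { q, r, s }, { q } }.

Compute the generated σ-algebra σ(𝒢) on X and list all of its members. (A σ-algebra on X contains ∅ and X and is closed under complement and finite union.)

Begin from { {  }, { q }, { p, q }, { p, r, s }, { q, r, s }, X } (that is, 𝒢 plus ∅ and X).
Pass 1: 2 new —
  { p }  = { q, r, s }ᶜ
  { r, s }  = { p, q }ᶜ
  [8 total]
Pass 2: closed — nothing new.

Therefore σ(𝒢) = { {  }, { p }, { q }, { p, q }, { r, s }, { p, r, s }, { q, r, s }, X } (|σ(𝒢)| = 8).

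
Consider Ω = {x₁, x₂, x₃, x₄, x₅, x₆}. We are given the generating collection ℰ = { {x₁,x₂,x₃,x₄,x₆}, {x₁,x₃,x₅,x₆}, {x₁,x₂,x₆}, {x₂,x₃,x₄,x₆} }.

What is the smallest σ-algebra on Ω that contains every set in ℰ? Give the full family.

σ(ℰ) = { ∅, {x₁}, {x₂}, {x₃}, {x₄}, {x₅}, {x₆}, {x₁,x₂}, {x₁,x₃}, {x₁,x₄}, {x₁,x₅}, {x₁,x₆}, {x₂,x₃}, {x₂,x₄}, {x₂,x₅}, {x₂,x₆}, {x₃,x₄}, {x₃,x₅}, {x₃,x₆}, {x₄,x₅}, {x₄,x₆}, {x₅,x₆}, {x₁,x₂,x₃}, {x₁,x₂,x₄}, {x₁,x₂,x₅}, {x₁,x₂,x₆}, {x₁,x₃,x₄}, {x₁,x₃,x₅}, {x₁,x₃,x₆}, {x₁,x₄,x₅}, {x₁,x₄,x₆}, {x₁,x₅,x₆}, {x₂,x₃,x₄}, {x₂,x₃,x₅}, {x₂,x₃,x₆}, {x₂,x₄,x₅}, {x₂,x₄,x₆}, {x₂,x₅,x₆}, {x₃,x₄,x₅}, {x₃,x₄,x₆}, {x₃,x₅,x₆}, {x₄,x₅,x₆}, {x₁,x₂,x₃,x₄}, {x₁,x₂,x₃,x₅}, {x₁,x₂,x₃,x₆}, {x₁,x₂,x₄,x₅}, {x₁,x₂,x₄,x₆}, {x₁,x₂,x₅,x₆}, {x₁,x₃,x₄,x₅}, {x₁,x₃,x₄,x₆}, {x₁,x₃,x₅,x₆}, {x₁,x₄,x₅,x₆}, {x₂,x₃,x₄,x₅}, {x₂,x₃,x₄,x₆}, {x₂,x₃,x₅,x₆}, {x₂,x₄,x₅,x₆}, {x₃,x₄,x₅,x₆}, {x₁,x₂,x₃,x₄,x₅}, {x₁,x₂,x₃,x₄,x₆}, {x₁,x₂,x₃,x₅,x₆}, {x₁,x₂,x₄,x₅,x₆}, {x₁,x₃,x₄,x₅,x₆}, {x₂,x₃,x₄,x₅,x₆}, Ω }

Trace:
Seed the family with ℰ together with ∅ and Ω: { ∅, {x₁,x₂,x₆}, {x₁,x₃,x₅,x₆}, {x₂,x₃,x₄,x₆}, {x₁,x₂,x₃,x₄,x₆}, Ω }.
Pass 1: +5 →
  {x₅}  = Ω∖{x₁,x₂,x₃,x₄,x₆}
  {x₁,x₅}  = Ω∖{x₂,x₃,x₄,x₆}
  {x₂,x₄}  = Ω∖{x₁,x₃,x₅,x₆}
  {x₃,x₄,x₅}  = Ω∖{x₁,x₂,x₆}
  {x₁,x₂,x₃,x₅,x₆}  = {x₁,x₃,x₅,x₆} ∪ {x₁,x₂,x₆}
  |family| = 11
Pass 2 (9 new):
  {x₄}  = Ω∖{x₁,x₂,x₃,x₅,x₆}
  {x₂,x₄,x₅}  = {x₅} ∪ {x₂,x₄}
  {x₁,x₂,x₄,x₅}  = {x₁,x₅} ∪ {x₂,x₄}
  {x₁,x₂,x₄,x₆}  = {x₁,x₂,x₆} ∪ {x₂,x₄}
  {x₁,x₂,x₅,x₆}  = {x₅} ∪ {x₁,x₂,x₆}
  {x₁,x₃,x₄,x₅}  = {x₃,x₄,x₅} ∪ {x₁,x₅}
  {x₂,x₃,x₄,x₅}  = {x₃,x₄,x₅} ∪ {x₂,x₄}
  {x₁,x₃,x₄,x₅,x₆}  = {x₁,x₃,x₅,x₆} ∪ {x₃,x₄,x₅}
  {x₂,x₃,x₄,x₅,x₆}  = {x₃,x₄,x₅} ∪ {x₂,x₃,x₄,x₆}
  |family| = 20
Pass 3. New:
  {x₁}  = Ω∖{x₂,x₃,x₄,x₅,x₆}
  {x₂}  = Ω∖{x₁,x₃,x₄,x₅,x₆}
  {x₁,x₆}  = Ω∖{x₂,x₃,x₄,x₅}
  {x₂,x₆}  = Ω∖{x₁,x₃,x₄,x₅}
  {x₃,x₄}  = Ω∖{x₁,x₂,x₅,x₆}
  {x₃,x₅}  = Ω∖{x₁,x₂,x₄,x₆}
  {x₃,x₆}  = Ω∖{x₁,x₂,x₄,x₅}
  {x₄,x₅}  = {x₅} ∪ {x₄}
  {x₁,x₃,x₆}  = Ω∖{x₂,x₄,x₅}
  {x₁,x₄,x₅}  = {x₁,x₅} ∪ {x₄}
  {x₁,x₂,x₃,x₄,x₅}  = {x₃,x₄,x₅} ∪ {x₁,x₂,x₄,x₅}
  {x₁,x₂,x₄,x₅,x₆}  = {x₁,x₅} ∪ {x₁,x₂,x₄,x₆}
  |family| = 32
Pass 4: 24 new —
  {x₃}  = Ω∖{x₁,x₂,x₄,x₅,x₆}
  {x₆}  = Ω∖{x₁,x₂,x₃,x₄,x₅}
  {x₁,x₂}  = {x₁} ∪ {x₂}
  {x₁,x₄}  = {x₁} ∪ {x₄}
  {x₂,x₅}  = {x₂} ∪ {x₅}
  {x₁,x₂,x₄}  = {x₁} ∪ {x₂,x₄}
  {x₁,x₂,x₅}  = {x₂} ∪ {x₁,x₅}
  {x₁,x₃,x₄}  = {x₃,x₄} ∪ {x₁}
  {x₁,x₃,x₅}  = {x₁} ∪ {x₃,x₅}
  {x₁,x₄,x₆}  = {x₁,x₆} ∪ {x₄}
  {x₁,x₅,x₆}  = {x₁,x₆} ∪ {x₅}
  {x₂,x₃,x₄}  = {x₃,x₄} ∪ {x₂}
  {x₂,x₃,x₅}  = {x₂} ∪ {x₃,x₅}
  {x₂,x₃,x₆}  = Ω∖{x₁,x₄,x₅}
  {x₂,x₄,x₆}  = {x₂,x₆} ∪ {x₄}
  {x₂,x₅,x₆}  = {x₂,x₆} ∪ {x₅}
  {x₃,x₄,x₆}  = {x₃,x₄} ∪ {x₃,x₆}
  {x₃,x₅,x₆}  = {x₅} ∪ {x₃,x₆}
  {x₁,x₂,x₃,x₆}  = Ω∖{x₄,x₅}
  {x₁,x₃,x₄,x₆}  = {x₃,x₄} ∪ {x₁,x₃,x₆}
  {x₁,x₄,x₅,x₆}  = {x₁,x₄,x₅} ∪ {x₁,x₆}
  {x₂,x₃,x₅,x₆}  = {x₂,x₆} ∪ {x₃,x₅}
  {x₂,x₄,x₅,x₆}  = {x₂,x₆} ∪ {x₄,x₅}
  {x₃,x₄,x₅,x₆}  = {x₃,x₄,x₅} ∪ {x₃,x₆}
  |family| = 56
Pass 5 adds 8:
  {x₁,x₃}  = Ω∖{x₂,x₄,x₅,x₆}
  {x₂,x₃}  = Ω∖{x₁,x₄,x₅,x₆}
  {x₄,x₆}  = {x₆} ∪ {x₄}
  {x₅,x₆}  = {x₆} ∪ {x₅}
  {x₁,x₂,x₃}  = {x₁,x₂} ∪ {x₃}
  {x₄,x₅,x₆}  = {x₄,x₅} ∪ {x₆}
  {x₁,x₂,x₃,x₄}  = {x₃,x₄} ∪ {x₁,x₂}
  {x₁,x₂,x₃,x₅}  = {x₂,x₅} ∪ {x₁,x₃,x₅}
  |family| = 64
Pass 6 adds nothing — fixpoint reached.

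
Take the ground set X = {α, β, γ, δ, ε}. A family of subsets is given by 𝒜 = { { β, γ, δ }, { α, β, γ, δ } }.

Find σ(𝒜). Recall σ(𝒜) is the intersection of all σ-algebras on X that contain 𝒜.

σ(𝒜) = { {  }, { α }, { ε }, { α, ε }, { β, γ, δ }, { α, β, γ, δ }, { β, γ, δ, ε }, X }

Working:
Seed the family with 𝒜 together with ∅ and X: { {  }, { β, γ, δ }, { α, β, γ, δ }, X }.
Step 1 adds 2:
  { ε }  = ᶜ of { α, β, γ, δ }
  { α, ε }  = ᶜ of { β, γ, δ }
  — 6 sets.
Step 2 adds 1:
  { β, γ, δ, ε }  = { β, γ, δ } ∪ { ε }
  — 7 sets.
Step 3 adds 1:
  { α }  = ᶜ of { β, γ, δ, ε }
  — 8 sets.
After Step 4 the family is unchanged; done.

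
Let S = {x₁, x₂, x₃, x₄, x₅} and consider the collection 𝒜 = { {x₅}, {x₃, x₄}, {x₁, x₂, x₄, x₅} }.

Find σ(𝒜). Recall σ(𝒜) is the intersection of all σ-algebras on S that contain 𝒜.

Answer: σ(𝒜) = { {}, {x₃}, {x₄}, {x₅}, {x₁, x₂}, {x₃, x₄}, {x₃, x₅}, {x₄, x₅}, {x₁, x₂, x₃}, {x₁, x₂, x₄}, {x₁, x₂, x₅}, {x₃, x₄, x₅}, {x₁, x₂, x₃, x₄}, {x₁, x₂, x₃, x₅}, {x₁, x₂, x₄, x₅}, S }

Check:
Initial family (5 sets): { {}, {x₅}, {x₃, x₄}, {x₁, x₂, x₄, x₅}, S }.
Step 1: +4 →
  {x₃}  = ᶜ of {x₁, x₂, x₄, x₅}
  {x₁, x₂, x₅}  = ᶜ of {x₃, x₄}
  {x₃, x₄, x₅}  = {x₃, x₄} ∪ {x₅}
  {x₁, x₂, x₃, x₄}  = ᶜ of {x₅}
  |family| = 9
Step 2. New:
  {x₁, x₂}  = ᶜ of {x₃, x₄, x₅}
  {x₃, x₅}  = {x₅} ∪ {x₃}
  {x₁, x₂, x₃, x₅}  = {x₃} ∪ {x₁, x₂, x₅}
  |family| = 12
Step 3 adds 3:
  {x₄}  = ᶜ of {x₁, x₂, x₃, x₅}
  {x₁, x₂, x₃}  = {x₃} ∪ {x₁, x₂}
  {x₁, x₂, x₄}  = ᶜ of {x₃, x₅}
  |family| = 15
Step 4 adds 1:
  {x₄, x₅}  = ᶜ of {x₁, x₂, x₃}
  |family| = 16
Step 5 adds nothing — fixpoint reached.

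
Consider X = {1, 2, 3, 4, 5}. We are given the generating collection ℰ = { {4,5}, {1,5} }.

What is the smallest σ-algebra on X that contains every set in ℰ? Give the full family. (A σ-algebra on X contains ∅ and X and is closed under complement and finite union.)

Answer: σ(ℰ) = { ∅, {1}, {4}, {5}, {1,4}, {1,5}, {2,3}, {4,5}, {1,2,3}, {1,4,5}, {2,3,4}, {2,3,5}, {1,2,3,4}, {1,2,3,5}, {2,3,4,5}, X }

Derivation:
Take S₀ = ℰ ∪ {∅, X} = { ∅, {1,5}, {4,5}, X }.
Iteration 1: 3 new —
  {1,2,3}  = X∖{4,5}
  {1,4,5}  = {4,5} ∪ {1,5}
  {2,3,4}  = X∖{1,5}
  |family| = 7
Iteration 2: +4 →
  {2,3}  = X∖{1,4,5}
  {1,2,3,4}  = {1,2,3} ∪ {2,3,4}
  {1,2,3,5}  = {1,2,3} ∪ {1,5}
  {2,3,4,5}  = {4,5} ∪ {2,3,4}
  |family| = 11
Iteration 3: 3 new —
  {1}  = X∖{2,3,4,5}
  {4}  = X∖{1,2,3,5}
  {5}  = X∖{1,2,3,4}
  |family| = 14
Iteration 4: +2 →
  {1,4}  = {4} ∪ {1}
  {2,3,5}  = {2,3} ∪ {5}
  |family| = 16
Iteration 5: stable.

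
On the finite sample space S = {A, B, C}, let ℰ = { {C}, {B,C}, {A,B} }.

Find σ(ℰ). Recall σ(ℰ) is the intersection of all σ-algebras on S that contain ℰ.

Seed the family with ℰ together with ∅ and S: { ∅, {C}, {A,B}, {B,C}, S }.
Pass 1. New:
  {A}  = {B,C}ᶜ
  (now 6)
Pass 2: 1 new —
  {A,C}  = {C} ∪ {A}
  (now 7)
Pass 3 adds 1:
  {B}  = {A,C}ᶜ
  (now 8)
Pass 4: already closed under ᶜ and ∪.

σ(ℰ) = { ∅, {A}, {B}, {C}, {A,B}, {A,C}, {B,C}, S }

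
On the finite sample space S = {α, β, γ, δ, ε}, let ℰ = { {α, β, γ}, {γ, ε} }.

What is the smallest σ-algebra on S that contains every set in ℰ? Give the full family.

Answer: σ(ℰ) = { ∅, {γ}, {δ}, {ε}, {α, β}, {γ, δ}, {γ, ε}, {δ, ε}, {α, β, γ}, {α, β, δ}, {α, β, ε}, {γ, δ, ε}, {α, β, γ, δ}, {α, β, γ, ε}, {α, β, δ, ε}, S }

Derivation:
Begin from { ∅, {γ, ε}, {α, β, γ}, S } (that is, ℰ plus ∅ and S).
Round 1 adds 3:
  {δ, ε}  = complement {α, β, γ}
  {α, β, δ}  = complement {γ, ε}
  {α, β, γ, ε}  = {α, β, γ} ∪ {γ, ε}
Round 2. New:
  {δ}  = complement {α, β, γ, ε}
  {γ, δ, ε}  = {δ, ε} ∪ {γ, ε}
  {α, β, γ, δ}  = {α, β, γ} ∪ {α, β, δ}
  {α, β, δ, ε}  = {δ, ε} ∪ {α, β, δ}
Round 3. New:
  {γ}  = complement {α, β, δ, ε}
  {ε}  = complement {α, β, γ, δ}
  {α, β}  = complement {γ, δ, ε}
Round 4: 2 new —
  {γ, δ}  = {γ} ∪ {δ}
  {α, β, ε}  = {α, β} ∪ {ε}
Round 5: stable.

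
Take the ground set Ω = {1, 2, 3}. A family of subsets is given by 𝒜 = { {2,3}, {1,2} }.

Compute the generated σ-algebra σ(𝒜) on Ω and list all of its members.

Take S₀ = 𝒜 ∪ {∅, Ω} = { {}, {1,2}, {2,3}, Ω }.
Iteration 1: 2 new —
  {1}  = Ω∖{2,3}
  {3}  = Ω∖{1,2}
  |family| = 6
Iteration 2: 1 new —
  {1,3}  = {3} ∪ {1}
  |family| = 7
Iteration 3: +1 →
  {2}  = Ω∖{1,3}
  |family| = 8
Iteration 4: closed — nothing new.

|σ(𝒜)| = 8.  σ(𝒜) = { {}, {1}, {2}, {3}, {1,2}, {1,3}, {2,3}, Ω }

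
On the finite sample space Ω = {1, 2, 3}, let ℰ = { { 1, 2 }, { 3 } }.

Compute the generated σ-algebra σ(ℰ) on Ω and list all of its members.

σ(ℰ) = { {  }, { 3 }, { 1, 2 }, Ω }

Derivation:
Take S₀ = ℰ ∪ {∅, Ω} = { {  }, { 3 }, { 1, 2 }, Ω }.
After Pass 1 the family is unchanged; done.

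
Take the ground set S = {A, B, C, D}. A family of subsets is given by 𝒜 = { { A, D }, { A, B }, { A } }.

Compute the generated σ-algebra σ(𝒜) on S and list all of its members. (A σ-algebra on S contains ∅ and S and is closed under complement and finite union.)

Seed the family with 𝒜 together with ∅ and S: { {}, { A }, { A, B }, { A, D }, S }.
Iteration 1: +4 →
  { B, C }  = S∖{ A, D }
  { C, D }  = S∖{ A, B }
  { A, B, D }  = { A, D } ∪ { A, B }
  { B, C, D }  = S∖{ A }
  — 9 sets.
Iteration 2 adds 3:
  { C }  = S∖{ A, B, D }
  { A, B, C }  = { A, B } ∪ { B, C }
  { A, C, D }  = { C, D } ∪ { A, D }
  — 12 sets.
Iteration 3 (3 new):
  { B }  = S∖{ A, C, D }
  { D }  = S∖{ A, B, C }
  { A, C }  = { C } ∪ { A }
  — 15 sets.
Iteration 4 adds 1:
  { B, D }  = S∖{ A, C }
  — 16 sets.
After Iteration 5 the family is unchanged; done.

Therefore σ(𝒜) = { {}, { A }, { B }, { C }, { D }, { A, B }, { A, C }, { A, D }, { B, C }, { B, D }, { C, D }, { A, B, C }, { A, B, D }, { A, C, D }, { B, C, D }, S } (|σ(𝒜)| = 16).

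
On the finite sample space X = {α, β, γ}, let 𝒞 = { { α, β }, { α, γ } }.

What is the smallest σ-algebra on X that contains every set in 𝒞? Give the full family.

σ(𝒞) (8 sets): { ∅, { α }, { β }, { γ }, { α, β }, { α, γ }, { β, γ }, X }

Derivation:
Start: 𝒞 ∪ {∅, X} = { ∅, { α, β }, { α, γ }, X }.
Iteration 1. New:
  { β }  = ᶜ of { α, γ }
  { γ }  = ᶜ of { α, β }
Iteration 2. New:
  { β, γ }  = { γ } ∪ { β }
Iteration 3: +1 →
  { α }  = ᶜ of { β, γ }
Iteration 4 adds nothing — fixpoint reached.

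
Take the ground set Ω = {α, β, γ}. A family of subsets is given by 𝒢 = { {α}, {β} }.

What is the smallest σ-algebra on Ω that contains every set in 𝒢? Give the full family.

Start: 𝒢 ∪ {∅, Ω} = { ∅, {α}, {β}, Ω }.
Step 1 (3 new):
  {α, β}  = {α} ∪ {β}
  {α, γ}  = {β}ᶜ
  {β, γ}  = {α}ᶜ
Step 2: 1 new —
  {γ}  = {α, β}ᶜ
Step 3: no new sets; the family is a σ-algebra.

σ(𝒢) = { ∅, {α}, {β}, {γ}, {α, β}, {α, γ}, {β, γ}, Ω }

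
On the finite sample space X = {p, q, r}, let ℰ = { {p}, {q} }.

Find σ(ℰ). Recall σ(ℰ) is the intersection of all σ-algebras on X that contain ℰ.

Take S₀ = ℰ ∪ {∅, X} = { ∅, {p}, {q}, X }.
Pass 1 (3 new):
  {p,q}  = {p} ∪ {q}
  {p,r}  = X∖{q}
  {q,r}  = X∖{p}
  |family| = 7
Pass 2 adds 1:
  {r}  = X∖{p,q}
  |family| = 8
Pass 3 adds nothing — fixpoint reached.

Hence σ(ℰ) has 8 members: { ∅, {p}, {q}, {r}, {p,q}, {p,r}, {q,r}, X }.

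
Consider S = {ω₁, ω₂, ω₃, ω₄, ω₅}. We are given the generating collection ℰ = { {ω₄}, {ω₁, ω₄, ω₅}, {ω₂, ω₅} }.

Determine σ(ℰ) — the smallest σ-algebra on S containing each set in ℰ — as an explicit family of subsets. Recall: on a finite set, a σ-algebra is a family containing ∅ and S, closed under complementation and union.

σ(ℰ) = { {}, {ω₁}, {ω₂}, {ω₃}, {ω₄}, {ω₅}, {ω₁, ω₂}, {ω₁, ω₃}, {ω₁, ω₄}, {ω₁, ω₅}, {ω₂, ω₃}, {ω₂, ω₄}, {ω₂, ω₅}, {ω₃, ω₄}, {ω₃, ω₅}, {ω₄, ω₅}, {ω₁, ω₂, ω₃}, {ω₁, ω₂, ω₄}, {ω₁, ω₂, ω₅}, {ω₁, ω₃, ω₄}, {ω₁, ω₃, ω₅}, {ω₁, ω₄, ω₅}, {ω₂, ω₃, ω₄}, {ω₂, ω₃, ω₅}, {ω₂, ω₄, ω₅}, {ω₃, ω₄, ω₅}, {ω₁, ω₂, ω₃, ω₄}, {ω₁, ω₂, ω₃, ω₅}, {ω₁, ω₂, ω₄, ω₅}, {ω₁, ω₃, ω₄, ω₅}, {ω₂, ω₃, ω₄, ω₅}, S }

Trace:
Seed the family with ℰ together with ∅ and S: { {}, {ω₄}, {ω₂, ω₅}, {ω₁, ω₄, ω₅}, S }.
Iteration 1 (5 new):
  {ω₂, ω₃}  = ᶜ of {ω₁, ω₄, ω₅}
  {ω₁, ω₃, ω₄}  = ᶜ of {ω₂, ω₅}
  {ω₂, ω₄, ω₅}  = {ω₂, ω₅} ∪ {ω₄}
  {ω₁, ω₂, ω₃, ω₅}  = ᶜ of {ω₄}
  {ω₁, ω₂, ω₄, ω₅}  = {ω₁, ω₄, ω₅} ∪ {ω₂, ω₅}
  — 10 sets.
Iteration 2. New:
  {ω₃}  = ᶜ of {ω₁, ω₂, ω₄, ω₅}
  {ω₁, ω₃}  = ᶜ of {ω₂, ω₄, ω₅}
  {ω₂, ω₃, ω₄}  = {ω₂, ω₃} ∪ {ω₄}
  {ω₂, ω₃, ω₅}  = {ω₂, ω₅} ∪ {ω₂, ω₃}
  {ω₁, ω₂, ω₃, ω₄}  = {ω₁, ω₃, ω₄} ∪ {ω₂, ω₃}
  {ω₁, ω₃, ω₄, ω₅}  = {ω₁, ω₄, ω₅} ∪ {ω₁, ω₃, ω₄}
  {ω₂, ω₃, ω₄, ω₅}  = {ω₂, ω₃} ∪ {ω₂, ω₄, ω₅}
  — 17 sets.
Iteration 3 adds 7:
  {ω₁}  = ᶜ of {ω₂, ω₃, ω₄, ω₅}
  {ω₂}  = ᶜ of {ω₁, ω₃, ω₄, ω₅}
  {ω₅}  = ᶜ of {ω₁, ω₂, ω₃, ω₄}
  {ω₁, ω₄}  = ᶜ of {ω₂, ω₃, ω₅}
  {ω₁, ω₅}  = ᶜ of {ω₂, ω₃, ω₄}
  {ω₃, ω₄}  = {ω₃} ∪ {ω₄}
  {ω₁, ω₂, ω₃}  = {ω₂, ω₃} ∪ {ω₁, ω₃}
  — 24 sets.
Iteration 4 (8 new):
  {ω₁, ω₂}  = {ω₂} ∪ {ω₁}
  {ω₂, ω₄}  = {ω₂} ∪ {ω₄}
  {ω₃, ω₅}  = {ω₅} ∪ {ω₃}
  {ω₄, ω₅}  = ᶜ of {ω₁, ω₂, ω₃}
  {ω₁, ω₂, ω₄}  = {ω₂} ∪ {ω₁, ω₄}
  {ω₁, ω₂, ω₅}  = ᶜ of {ω₃, ω₄}
  {ω₁, ω₃, ω₅}  = {ω₅} ∪ {ω₁, ω₃}
  {ω₃, ω₄, ω₅}  = {ω₃, ω₄} ∪ {ω₅}
  — 32 sets.
Iteration 5: stable.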